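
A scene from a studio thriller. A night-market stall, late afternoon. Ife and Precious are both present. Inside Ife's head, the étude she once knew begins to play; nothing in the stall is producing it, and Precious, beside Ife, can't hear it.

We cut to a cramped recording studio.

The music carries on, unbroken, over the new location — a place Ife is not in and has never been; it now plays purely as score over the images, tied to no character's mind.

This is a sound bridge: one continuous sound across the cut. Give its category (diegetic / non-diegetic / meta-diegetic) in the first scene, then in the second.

Scene one: the music exists only inside Ife's mind; Precious can't hear it → meta-diegetic.
Scene two: it's detached from Ife entirely and plays over unrelated images with no in-world source — conventional underscore → non-diegetic.

meta-diegetic, non-diegetic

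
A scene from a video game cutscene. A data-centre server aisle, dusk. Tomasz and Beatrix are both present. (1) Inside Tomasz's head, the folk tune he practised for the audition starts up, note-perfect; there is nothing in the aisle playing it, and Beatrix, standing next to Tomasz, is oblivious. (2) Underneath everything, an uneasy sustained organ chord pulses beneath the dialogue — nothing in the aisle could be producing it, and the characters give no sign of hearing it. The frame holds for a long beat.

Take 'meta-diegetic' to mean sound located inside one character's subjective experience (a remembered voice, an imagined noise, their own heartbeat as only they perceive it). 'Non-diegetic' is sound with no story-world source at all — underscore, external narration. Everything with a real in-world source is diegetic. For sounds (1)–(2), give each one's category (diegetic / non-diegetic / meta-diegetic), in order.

meta-diegetic, non-diegetic

Sound (1): the music is a memory playing inside Tomasz's mind alone; no real-world source, Beatrix can't hear it, so meta-diegetic.
(2) it has no source in the story world and no character can hear it — it's underscore → non-diegetic.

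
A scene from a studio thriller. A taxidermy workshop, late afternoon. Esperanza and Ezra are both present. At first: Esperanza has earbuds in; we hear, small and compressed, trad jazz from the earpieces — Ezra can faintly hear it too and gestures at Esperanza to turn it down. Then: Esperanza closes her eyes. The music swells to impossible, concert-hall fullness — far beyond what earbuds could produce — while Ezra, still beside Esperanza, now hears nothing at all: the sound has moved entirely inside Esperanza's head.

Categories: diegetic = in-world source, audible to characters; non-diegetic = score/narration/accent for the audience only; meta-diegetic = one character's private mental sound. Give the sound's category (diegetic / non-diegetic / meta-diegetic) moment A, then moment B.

Moment A: the earbuds are a physical source both characters can hear → diegetic.
Moment B: the music now exists only as Esperanza's subjective experience; Ezra can no longer hear it → meta-diegetic.

diegetic, meta-diegetic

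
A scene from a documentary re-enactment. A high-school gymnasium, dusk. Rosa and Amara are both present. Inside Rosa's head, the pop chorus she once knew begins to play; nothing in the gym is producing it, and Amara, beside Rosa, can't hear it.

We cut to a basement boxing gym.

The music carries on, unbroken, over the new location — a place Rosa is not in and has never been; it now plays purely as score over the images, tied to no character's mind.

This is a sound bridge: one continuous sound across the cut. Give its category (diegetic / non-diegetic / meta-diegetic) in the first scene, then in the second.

Scene one: the music exists only inside Rosa's mind; Amara can't hear it → meta-diegetic.
Scene two: it's detached from Rosa entirely and plays over unrelated images with no in-world source — conventional underscore → non-diegetic.

meta-diegetic, non-diegetic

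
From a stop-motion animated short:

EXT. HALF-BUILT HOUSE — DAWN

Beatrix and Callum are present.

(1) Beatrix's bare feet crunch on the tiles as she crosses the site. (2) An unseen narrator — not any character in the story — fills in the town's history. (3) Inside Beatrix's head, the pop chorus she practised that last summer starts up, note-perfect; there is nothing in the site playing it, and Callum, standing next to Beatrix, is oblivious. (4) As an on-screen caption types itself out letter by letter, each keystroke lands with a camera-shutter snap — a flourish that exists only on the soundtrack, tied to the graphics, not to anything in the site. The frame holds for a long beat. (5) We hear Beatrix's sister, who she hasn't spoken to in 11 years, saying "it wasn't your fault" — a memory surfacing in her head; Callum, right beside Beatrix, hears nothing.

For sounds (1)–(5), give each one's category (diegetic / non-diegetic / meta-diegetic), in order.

diegetic, non-diegetic, meta-diegetic, non-diegetic, meta-diegetic

(1) is diegetic: it's the physical sound of Beatrix moving in the space.
(2) is non-diegetic: external voice-over — not a character, not heard by anyone in the scene.
(3) the music is a memory playing inside Beatrix's mind alone; no real-world source, Callum can't hear it → meta-diegetic.
Sound (4): the caption isn't part of the story world, so neither is the sound tied to it, so non-diegetic.
Sound (5): a remembered line, private to Beatrix — not present in the room, not audible to Callum, so meta-diegetic.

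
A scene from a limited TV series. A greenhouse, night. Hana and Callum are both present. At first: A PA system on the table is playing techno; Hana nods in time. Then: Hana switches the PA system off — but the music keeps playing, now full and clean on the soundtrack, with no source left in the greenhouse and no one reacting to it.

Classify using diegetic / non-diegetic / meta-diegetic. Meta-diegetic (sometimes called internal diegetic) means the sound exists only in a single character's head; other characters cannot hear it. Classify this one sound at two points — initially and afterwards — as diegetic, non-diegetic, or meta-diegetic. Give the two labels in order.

Initially: a PA system is a real in-scene source and Hana reacts to it → diegetic.
Afterwards: there is no longer any in-world source and no one can hear it — it has become underscore → non-diegetic.

diegetic, non-diegetic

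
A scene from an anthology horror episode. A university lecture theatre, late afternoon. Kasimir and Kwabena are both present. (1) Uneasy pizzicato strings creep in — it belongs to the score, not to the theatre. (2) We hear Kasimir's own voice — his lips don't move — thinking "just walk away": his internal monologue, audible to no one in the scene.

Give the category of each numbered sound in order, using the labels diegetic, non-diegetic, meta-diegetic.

non-diegetic, meta-diegetic

Sound (1): it has no source in the story world and no character can hear it — it's underscore, so non-diegetic.
(2) is meta-diegetic: Kasimir's thought-voice: a private mental sound no other character can hear.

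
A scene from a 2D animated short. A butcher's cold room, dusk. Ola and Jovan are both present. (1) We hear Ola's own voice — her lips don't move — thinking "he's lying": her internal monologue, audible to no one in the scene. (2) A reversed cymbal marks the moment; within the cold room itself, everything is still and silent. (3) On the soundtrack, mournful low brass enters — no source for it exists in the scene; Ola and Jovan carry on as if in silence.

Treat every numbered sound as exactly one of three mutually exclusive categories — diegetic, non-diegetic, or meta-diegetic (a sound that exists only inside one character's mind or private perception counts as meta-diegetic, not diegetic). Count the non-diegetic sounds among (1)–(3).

2

(1) is meta-diegetic: Ola's thought-voice: a private mental sound no other character can hear.
(2) is non-diegetic: it's a sound-design accent with no in-world source; no one in the scene can hear it.
(3) is non-diegetic: nothing in the cold room produces it and the characters don't hear it — pure soundtrack.
So 2 of the 3 are non-diegetic: (2), (3).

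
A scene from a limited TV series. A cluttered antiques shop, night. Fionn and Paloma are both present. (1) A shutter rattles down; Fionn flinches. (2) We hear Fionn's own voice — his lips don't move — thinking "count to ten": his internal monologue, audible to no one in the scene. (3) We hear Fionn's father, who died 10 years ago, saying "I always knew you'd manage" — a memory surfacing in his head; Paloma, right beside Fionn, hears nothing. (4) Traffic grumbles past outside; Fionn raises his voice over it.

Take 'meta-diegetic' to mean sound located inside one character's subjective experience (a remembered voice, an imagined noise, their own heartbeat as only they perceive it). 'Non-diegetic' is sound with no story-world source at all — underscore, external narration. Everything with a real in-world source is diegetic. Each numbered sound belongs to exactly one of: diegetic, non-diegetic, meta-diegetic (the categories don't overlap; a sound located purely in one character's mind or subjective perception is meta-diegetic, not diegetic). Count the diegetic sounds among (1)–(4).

Sound (1): the sound comes from a shutter physically present in the location, so diegetic.
Sound (2): internal monologue — inside Fionn's mind, not spoken into the scene, so meta-diegetic.
(3) the voice is a memory playing only inside Fionn's mind; Paloma can't hear it → meta-diegetic.
(4) traffic is part of the location's real environment → diegetic.
Diegetic: (1), (4) — that's 2.

2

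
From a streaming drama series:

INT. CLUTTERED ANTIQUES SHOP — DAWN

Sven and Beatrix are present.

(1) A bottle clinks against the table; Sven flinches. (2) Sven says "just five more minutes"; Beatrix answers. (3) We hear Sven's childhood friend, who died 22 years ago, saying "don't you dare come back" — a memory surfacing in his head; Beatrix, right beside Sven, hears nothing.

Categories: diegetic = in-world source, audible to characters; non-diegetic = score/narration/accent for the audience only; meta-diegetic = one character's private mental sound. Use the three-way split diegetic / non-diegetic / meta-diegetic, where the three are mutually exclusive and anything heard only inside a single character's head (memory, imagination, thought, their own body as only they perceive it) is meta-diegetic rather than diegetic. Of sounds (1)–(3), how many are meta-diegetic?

(1) is diegetic: a bottle is a real object/event in the scene's world.
Sound (2): on-screen dialogue — Sven speaks and Beatrix is there to hear, so diegetic.
Sound (3): it's Sven's recollection rendered as sound; the other character can't hear it, so meta-diegetic.
So 1 of the 3 is meta-diegetic: (3).

1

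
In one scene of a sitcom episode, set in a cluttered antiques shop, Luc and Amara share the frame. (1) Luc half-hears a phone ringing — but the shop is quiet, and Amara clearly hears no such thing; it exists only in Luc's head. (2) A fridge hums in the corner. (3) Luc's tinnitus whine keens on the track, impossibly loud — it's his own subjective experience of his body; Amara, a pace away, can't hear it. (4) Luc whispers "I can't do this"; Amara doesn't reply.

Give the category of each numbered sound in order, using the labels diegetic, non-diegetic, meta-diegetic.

meta-diegetic, diegetic, meta-diegetic, diegetic

(1) is meta-diegetic: the sound is imagined by Luc; nothing in the story world is producing it and Amara can't hear it.
Sound (2): a fridge is part of the location's real environment, so diegetic.
(3) is meta-diegetic: point-of-audition from inside Luc's body; not a sound in the room.
(4) is diegetic: Luc is a character speaking aloud in the scene.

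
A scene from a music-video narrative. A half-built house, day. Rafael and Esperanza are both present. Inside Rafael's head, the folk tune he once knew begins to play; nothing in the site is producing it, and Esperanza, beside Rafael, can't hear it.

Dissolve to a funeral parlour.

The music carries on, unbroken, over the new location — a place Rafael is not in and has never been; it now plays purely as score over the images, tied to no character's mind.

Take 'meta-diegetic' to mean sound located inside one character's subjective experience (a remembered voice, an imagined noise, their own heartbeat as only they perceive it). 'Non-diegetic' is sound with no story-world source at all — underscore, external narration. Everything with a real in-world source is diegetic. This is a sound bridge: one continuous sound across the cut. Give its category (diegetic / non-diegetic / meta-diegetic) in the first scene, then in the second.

Scene one: the music exists only inside Rafael's mind; Esperanza can't hear it → meta-diegetic.
Scene two: it's detached from Rafael entirely and plays over unrelated images with no in-world source — conventional underscore → non-diegetic.

meta-diegetic, non-diegetic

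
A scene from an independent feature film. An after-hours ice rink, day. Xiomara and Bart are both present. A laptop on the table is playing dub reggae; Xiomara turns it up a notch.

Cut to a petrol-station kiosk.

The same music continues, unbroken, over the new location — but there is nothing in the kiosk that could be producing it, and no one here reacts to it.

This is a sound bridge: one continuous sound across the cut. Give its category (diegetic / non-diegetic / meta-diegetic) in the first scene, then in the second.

diegetic, non-diegetic

Scene one: a laptop is an on-screen source and Xiomara reacts to it → diegetic.
Scene two: there is no source in the kiosk and no one hears it — it's now underscore → non-diegetic.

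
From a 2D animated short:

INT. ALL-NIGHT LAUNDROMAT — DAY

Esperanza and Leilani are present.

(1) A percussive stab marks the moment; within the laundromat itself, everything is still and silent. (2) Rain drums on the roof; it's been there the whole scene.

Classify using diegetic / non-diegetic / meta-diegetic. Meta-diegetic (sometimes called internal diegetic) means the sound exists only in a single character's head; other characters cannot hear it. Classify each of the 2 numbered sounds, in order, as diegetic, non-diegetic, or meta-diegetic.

non-diegetic, diegetic

(1) is non-diegetic: nothing in the scene produces it; it's an accent added for the audience.
(2) ambient/room sound belonging to the story's physical space → diegetic.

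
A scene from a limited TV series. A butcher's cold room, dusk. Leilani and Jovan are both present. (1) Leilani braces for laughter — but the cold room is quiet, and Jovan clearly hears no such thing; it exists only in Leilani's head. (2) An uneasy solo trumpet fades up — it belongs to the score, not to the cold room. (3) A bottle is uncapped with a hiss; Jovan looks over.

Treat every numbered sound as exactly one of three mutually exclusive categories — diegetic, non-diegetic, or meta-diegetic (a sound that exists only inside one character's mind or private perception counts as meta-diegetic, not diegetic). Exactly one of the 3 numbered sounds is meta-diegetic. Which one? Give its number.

1

(1) the sound is imagined by Leilani; nothing in the story world is producing it and Jovan can't hear it → meta-diegetic.
(2) nothing in the cold room produces it and the characters don't hear it — pure soundtrack → non-diegetic.
(3) is diegetic: the sound comes from a bottle physically present in the location.
Only (1) is meta-diegetic.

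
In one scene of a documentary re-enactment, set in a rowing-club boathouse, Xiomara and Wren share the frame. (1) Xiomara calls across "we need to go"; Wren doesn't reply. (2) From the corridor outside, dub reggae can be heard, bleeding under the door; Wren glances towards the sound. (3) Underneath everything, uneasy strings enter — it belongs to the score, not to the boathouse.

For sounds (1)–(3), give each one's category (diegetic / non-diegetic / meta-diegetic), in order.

diegetic, diegetic, non-diegetic

(1) on-screen dialogue — Xiomara speaks and Wren is there to hear → diegetic.
Sound (2): it's coming from the corridor outside — a location within the story world — and Wren reacts, so diegetic.
Sound (3): it has no source in the story world and no character can hear it — it's underscore, so non-diegetic.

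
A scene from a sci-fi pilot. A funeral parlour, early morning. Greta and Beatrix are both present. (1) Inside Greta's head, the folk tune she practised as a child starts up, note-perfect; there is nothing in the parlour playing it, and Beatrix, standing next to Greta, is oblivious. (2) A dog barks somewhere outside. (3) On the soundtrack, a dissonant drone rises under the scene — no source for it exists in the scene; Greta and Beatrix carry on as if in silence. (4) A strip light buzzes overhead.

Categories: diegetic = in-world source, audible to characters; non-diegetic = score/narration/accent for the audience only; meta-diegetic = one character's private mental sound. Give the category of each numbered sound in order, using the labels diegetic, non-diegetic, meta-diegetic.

meta-diegetic, diegetic, non-diegetic, diegetic

(1) is meta-diegetic: the music is a memory playing inside Greta's mind alone; no real-world source, Beatrix can't hear it.
(2) is diegetic: an in-world source (a dog); characters could hear it.
Sound (3): score with no on-screen or off-screen source; it exists for the audience alone, so non-diegetic.
(4) ambient/room sound belonging to the story's physical space → diegetic.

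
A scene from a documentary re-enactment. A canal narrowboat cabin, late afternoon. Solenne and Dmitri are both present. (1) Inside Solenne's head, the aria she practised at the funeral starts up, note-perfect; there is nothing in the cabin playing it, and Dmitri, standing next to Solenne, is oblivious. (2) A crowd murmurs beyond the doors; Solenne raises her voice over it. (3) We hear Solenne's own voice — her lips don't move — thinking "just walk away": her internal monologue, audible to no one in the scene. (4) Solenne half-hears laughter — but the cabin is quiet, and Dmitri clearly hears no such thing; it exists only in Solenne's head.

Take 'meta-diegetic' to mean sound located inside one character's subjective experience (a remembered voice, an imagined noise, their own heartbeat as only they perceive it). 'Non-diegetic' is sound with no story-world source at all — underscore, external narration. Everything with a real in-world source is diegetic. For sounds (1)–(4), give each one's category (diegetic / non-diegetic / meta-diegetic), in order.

meta-diegetic, diegetic, meta-diegetic, meta-diegetic

(1) remembered music, private to Solenne — Dmitri is oblivious because it isn't in the room → meta-diegetic.
Sound (2): it's the actual ambient sound of the location, so diegetic.
(3) is meta-diegetic: it's Solenne's unspoken thought, heard only by the audience via her subjectivity.
(4) is meta-diegetic: subjective to Solenne: the cabin is silent and Dmitri hears nothing.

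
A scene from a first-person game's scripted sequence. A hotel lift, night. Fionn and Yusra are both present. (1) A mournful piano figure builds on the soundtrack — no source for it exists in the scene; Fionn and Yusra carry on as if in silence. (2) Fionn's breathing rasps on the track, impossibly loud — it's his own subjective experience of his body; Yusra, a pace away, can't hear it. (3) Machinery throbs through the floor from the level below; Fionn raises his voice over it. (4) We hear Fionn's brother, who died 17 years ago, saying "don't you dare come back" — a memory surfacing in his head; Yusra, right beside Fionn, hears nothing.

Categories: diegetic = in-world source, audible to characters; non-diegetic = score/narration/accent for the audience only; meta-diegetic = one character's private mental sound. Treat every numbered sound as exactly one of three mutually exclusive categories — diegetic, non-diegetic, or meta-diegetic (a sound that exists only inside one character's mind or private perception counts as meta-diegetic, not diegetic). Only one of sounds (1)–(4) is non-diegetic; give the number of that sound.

Sound (1): it has no source in the story world and no character can hear it — it's underscore, so non-diegetic.
(2) it's Fionn's internal bodily sensation rendered as sound; only Fionn 'hears' it → meta-diegetic.
(3) is diegetic: ambient/room sound belonging to the story's physical space.
(4) is meta-diegetic: the voice is a memory playing only inside Fionn's mind; Yusra can't hear it.
Only (1) is non-diegetic.

1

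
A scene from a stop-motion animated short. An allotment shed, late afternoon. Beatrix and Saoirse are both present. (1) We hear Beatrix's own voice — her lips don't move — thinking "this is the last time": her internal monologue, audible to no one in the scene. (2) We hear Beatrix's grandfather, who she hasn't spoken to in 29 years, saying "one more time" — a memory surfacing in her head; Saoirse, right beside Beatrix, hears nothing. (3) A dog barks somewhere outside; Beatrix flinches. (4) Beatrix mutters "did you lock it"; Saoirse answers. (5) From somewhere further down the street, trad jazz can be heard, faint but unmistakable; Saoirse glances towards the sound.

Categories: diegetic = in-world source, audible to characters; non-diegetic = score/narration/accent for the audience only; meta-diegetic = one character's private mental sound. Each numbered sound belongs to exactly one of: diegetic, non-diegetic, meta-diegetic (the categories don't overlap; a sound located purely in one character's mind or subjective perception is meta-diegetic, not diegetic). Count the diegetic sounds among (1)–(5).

3

(1) Beatrix's thought-voice: a private mental sound no other character can hear → meta-diegetic.
(2) is meta-diegetic: it's Beatrix's recollection rendered as sound; the other character can't hear it.
Sound (3): an in-world source (a dog); characters could hear it, so diegetic.
(4) is diegetic: on-screen dialogue — Beatrix speaks and Saoirse is there to hear.
(5) is diegetic: it's coming from somewhere further down the street — a location within the story world — and Saoirse reacts.
Diegetic: (3), (4), (5) — that's 3.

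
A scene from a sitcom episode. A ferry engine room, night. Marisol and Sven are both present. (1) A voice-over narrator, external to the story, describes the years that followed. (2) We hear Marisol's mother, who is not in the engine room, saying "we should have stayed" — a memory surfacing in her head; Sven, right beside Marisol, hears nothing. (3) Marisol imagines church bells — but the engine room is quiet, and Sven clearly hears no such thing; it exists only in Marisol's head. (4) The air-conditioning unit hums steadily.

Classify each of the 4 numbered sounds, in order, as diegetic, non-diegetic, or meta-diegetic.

(1) is non-diegetic: commentary laid over the scene from outside the fiction.
Sound (2): a remembered line, private to Marisol — not present in the room, not audible to Sven, so meta-diegetic.
(3) is meta-diegetic: subjective to Marisol: the engine room is silent and Sven hears nothing.
(4) is diegetic: it's the actual ambient sound of the location.

non-diegetic, meta-diegetic, meta-diegetic, diegetic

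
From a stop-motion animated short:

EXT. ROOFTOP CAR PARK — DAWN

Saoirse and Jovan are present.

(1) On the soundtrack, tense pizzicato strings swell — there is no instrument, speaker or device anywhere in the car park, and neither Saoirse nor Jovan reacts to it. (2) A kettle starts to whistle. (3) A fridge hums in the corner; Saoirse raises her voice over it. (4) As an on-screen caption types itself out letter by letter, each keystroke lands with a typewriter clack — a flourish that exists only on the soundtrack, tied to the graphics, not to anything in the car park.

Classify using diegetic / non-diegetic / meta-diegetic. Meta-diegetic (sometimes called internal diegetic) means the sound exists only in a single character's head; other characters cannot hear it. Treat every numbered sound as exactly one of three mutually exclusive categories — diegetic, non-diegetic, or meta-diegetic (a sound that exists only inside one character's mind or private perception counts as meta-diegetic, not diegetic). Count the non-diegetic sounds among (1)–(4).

(1) score with no on-screen or off-screen source; it exists for the audience alone → non-diegetic.
(2) the sound comes from a kettle physically present in the location → diegetic.
Sound (3): ambient/room sound belonging to the story's physical space, so diegetic.
(4) it accompanies on-screen graphics, not anything inside the story world → non-diegetic.
So 2 of the 4 are non-diegetic: (1), (4).

2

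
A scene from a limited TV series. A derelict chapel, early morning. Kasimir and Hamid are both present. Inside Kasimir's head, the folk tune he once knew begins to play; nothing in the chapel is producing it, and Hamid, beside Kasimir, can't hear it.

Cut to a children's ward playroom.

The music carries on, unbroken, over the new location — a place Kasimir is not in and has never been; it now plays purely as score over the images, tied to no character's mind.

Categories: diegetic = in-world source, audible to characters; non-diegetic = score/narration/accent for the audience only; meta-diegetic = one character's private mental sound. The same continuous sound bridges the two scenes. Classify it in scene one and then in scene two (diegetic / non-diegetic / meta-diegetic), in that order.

meta-diegetic, non-diegetic

Scene one: the music exists only inside Kasimir's mind; Hamid can't hear it → meta-diegetic.
Scene two: it's detached from Kasimir entirely and plays over unrelated images with no in-world source — conventional underscore → non-diegetic.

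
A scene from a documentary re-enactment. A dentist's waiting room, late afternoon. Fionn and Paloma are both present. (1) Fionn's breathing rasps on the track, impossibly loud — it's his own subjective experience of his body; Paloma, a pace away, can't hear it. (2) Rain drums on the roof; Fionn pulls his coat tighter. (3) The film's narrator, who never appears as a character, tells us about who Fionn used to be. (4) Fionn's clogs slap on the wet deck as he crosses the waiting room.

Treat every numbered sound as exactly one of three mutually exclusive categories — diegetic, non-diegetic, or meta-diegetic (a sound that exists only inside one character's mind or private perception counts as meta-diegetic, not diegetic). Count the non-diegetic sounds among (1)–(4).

1

(1) a subjective body sound — Fionn's private perception, inaudible to Paloma → meta-diegetic.
Sound (2): rain is part of the location's real environment, so diegetic.
(3) is non-diegetic: the narrator exists outside the story world, addressing only the audience.
Sound (4): it's the physical sound of Fionn moving in the space, so diegetic.
Non-diegetic: (3) — that's 1.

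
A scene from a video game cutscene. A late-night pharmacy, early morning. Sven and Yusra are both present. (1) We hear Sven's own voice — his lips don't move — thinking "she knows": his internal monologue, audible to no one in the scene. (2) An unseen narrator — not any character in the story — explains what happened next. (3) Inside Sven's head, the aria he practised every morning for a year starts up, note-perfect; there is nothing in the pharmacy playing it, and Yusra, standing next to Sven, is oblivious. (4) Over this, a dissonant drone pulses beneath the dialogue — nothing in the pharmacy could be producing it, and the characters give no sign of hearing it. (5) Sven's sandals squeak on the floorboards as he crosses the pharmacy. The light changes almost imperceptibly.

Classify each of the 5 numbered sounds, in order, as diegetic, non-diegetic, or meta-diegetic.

Sound (1): internal monologue — inside Sven's mind, not spoken into the scene, so meta-diegetic.
(2) the narrator exists outside the story world, addressing only the audience → non-diegetic.
(3) it lives in Sven's subjectivity, not in the pharmacy → meta-diegetic.
(4) score with no on-screen or off-screen source; it exists for the audience alone → non-diegetic.
Sound (5): a character's body making contact with the set — an in-world sound, so diegetic.

meta-diegetic, non-diegetic, meta-diegetic, non-diegetic, diegetic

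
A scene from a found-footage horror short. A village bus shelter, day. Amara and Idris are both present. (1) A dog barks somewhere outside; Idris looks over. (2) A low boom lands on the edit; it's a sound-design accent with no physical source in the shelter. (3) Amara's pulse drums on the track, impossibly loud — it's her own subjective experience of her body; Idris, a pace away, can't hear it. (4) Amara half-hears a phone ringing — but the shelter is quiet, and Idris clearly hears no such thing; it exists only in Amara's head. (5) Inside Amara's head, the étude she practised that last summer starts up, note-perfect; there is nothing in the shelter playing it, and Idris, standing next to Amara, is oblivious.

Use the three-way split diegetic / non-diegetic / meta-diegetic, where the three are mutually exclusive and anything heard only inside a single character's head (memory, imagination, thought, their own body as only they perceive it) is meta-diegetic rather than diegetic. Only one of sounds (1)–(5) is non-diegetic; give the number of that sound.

2

Sound (1): a dog is a real object/event in the scene's world, so diegetic.
(2) is non-diegetic: it's a sound-design accent with no in-world source; no one in the scene can hear it.
Sound (3): a subjective body sound — Amara's private perception, inaudible to Idris, so meta-diegetic.
(4) Amara alone 'hears' it — an imagined sound, not present in the space → meta-diegetic.
(5) is meta-diegetic: remembered music, private to Amara — Idris is oblivious because it isn't in the room.
Only (2) is non-diegetic.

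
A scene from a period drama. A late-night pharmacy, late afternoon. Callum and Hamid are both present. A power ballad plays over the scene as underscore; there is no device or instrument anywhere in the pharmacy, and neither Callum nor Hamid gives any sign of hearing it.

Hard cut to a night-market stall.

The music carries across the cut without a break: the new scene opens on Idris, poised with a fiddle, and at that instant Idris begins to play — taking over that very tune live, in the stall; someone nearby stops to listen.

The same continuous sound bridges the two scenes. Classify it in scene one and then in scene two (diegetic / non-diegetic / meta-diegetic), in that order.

non-diegetic, diegetic

Scene one: there's no in-world source anywhere and no character hears it — underscore for the audience only → non-diegetic.
Scene two: from the moment Idris starts playing, the tune is being performed on a fiddle inside the story world and another character hears it → diegetic.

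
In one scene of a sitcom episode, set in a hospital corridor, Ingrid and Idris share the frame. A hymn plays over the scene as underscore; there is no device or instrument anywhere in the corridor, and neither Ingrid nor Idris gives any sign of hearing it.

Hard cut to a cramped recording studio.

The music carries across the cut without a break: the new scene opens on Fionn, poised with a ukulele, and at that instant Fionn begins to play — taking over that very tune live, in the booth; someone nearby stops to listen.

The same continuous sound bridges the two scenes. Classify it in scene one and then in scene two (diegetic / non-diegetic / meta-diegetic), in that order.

Scene one: there's no in-world source anywhere and no character hears it — underscore for the audience only → non-diegetic.
Scene two: from the moment Fionn starts playing, the tune is being performed on a ukulele inside the story world and another character hears it → diegetic.

non-diegetic, diegetic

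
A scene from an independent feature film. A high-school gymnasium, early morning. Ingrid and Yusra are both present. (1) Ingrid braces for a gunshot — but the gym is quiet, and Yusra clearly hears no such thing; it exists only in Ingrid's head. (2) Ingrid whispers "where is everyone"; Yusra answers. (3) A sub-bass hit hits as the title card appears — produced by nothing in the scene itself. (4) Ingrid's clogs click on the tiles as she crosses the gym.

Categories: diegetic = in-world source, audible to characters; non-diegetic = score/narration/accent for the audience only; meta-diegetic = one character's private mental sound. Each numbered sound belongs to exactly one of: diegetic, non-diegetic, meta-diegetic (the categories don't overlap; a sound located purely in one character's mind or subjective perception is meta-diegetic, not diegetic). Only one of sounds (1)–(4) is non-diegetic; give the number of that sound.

Sound (1): subjective to Ingrid: the gym is silent and Yusra hears nothing, so meta-diegetic.
(2) Ingrid is a character speaking aloud in the scene → diegetic.
(3) an editorial stinger — it belongs to the cut, not the story world → non-diegetic.
(4) is diegetic: a character's body making contact with the set — an in-world sound.
Only (3) is non-diegetic.

3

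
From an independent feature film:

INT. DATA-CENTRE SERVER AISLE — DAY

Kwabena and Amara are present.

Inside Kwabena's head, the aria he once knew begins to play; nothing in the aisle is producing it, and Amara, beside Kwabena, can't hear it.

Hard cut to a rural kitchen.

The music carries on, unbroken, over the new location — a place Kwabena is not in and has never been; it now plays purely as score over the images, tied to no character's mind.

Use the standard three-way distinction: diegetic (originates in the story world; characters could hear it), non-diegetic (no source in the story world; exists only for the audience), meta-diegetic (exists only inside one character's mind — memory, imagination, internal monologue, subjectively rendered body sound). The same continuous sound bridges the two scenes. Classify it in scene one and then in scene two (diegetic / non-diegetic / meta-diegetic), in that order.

meta-diegetic, non-diegetic

Scene one: the music exists only inside Kwabena's mind; Amara can't hear it → meta-diegetic.
Scene two: it's detached from Kwabena entirely and plays over unrelated images with no in-world source — conventional underscore → non-diegetic.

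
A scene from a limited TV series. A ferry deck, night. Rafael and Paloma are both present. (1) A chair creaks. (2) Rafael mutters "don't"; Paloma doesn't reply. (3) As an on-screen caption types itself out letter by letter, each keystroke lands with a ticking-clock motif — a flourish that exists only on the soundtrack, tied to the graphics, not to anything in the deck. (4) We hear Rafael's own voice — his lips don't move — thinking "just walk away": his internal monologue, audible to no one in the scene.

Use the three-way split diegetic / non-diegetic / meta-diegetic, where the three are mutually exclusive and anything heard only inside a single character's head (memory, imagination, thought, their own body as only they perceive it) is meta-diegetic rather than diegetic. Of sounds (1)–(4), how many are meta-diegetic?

1

Sound (1): a chair is a real object/event in the scene's world, so diegetic.
(2) is diegetic: Rafael is a character speaking aloud in the scene.
(3) it accompanies on-screen graphics, not anything inside the story world → non-diegetic.
Sound (4): internal monologue — inside Rafael's mind, not spoken into the scene, so meta-diegetic.
Meta-diegetic: (4) — that's 1.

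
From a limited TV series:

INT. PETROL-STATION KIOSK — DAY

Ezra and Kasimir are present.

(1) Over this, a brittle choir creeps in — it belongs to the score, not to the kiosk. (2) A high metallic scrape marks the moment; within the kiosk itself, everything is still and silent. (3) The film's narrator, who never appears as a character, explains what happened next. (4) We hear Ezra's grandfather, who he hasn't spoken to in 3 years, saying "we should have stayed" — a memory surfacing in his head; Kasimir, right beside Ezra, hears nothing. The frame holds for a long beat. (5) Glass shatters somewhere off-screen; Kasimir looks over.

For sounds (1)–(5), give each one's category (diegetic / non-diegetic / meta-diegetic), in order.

(1) is non-diegetic: nothing in the kiosk produces it and the characters don't hear it — pure soundtrack.
Sound (2): nothing in the scene produces it; it's an accent added for the audience, so non-diegetic.
(3) external voice-over — not a character, not heard by anyone in the scene → non-diegetic.
Sound (4): a remembered line, private to Ezra — not present in the room, not audible to Kasimir, so meta-diegetic.
(5) an in-world source (glass); characters could hear it → diegetic.

non-diegetic, non-diegetic, non-diegetic, meta-diegetic, diegetic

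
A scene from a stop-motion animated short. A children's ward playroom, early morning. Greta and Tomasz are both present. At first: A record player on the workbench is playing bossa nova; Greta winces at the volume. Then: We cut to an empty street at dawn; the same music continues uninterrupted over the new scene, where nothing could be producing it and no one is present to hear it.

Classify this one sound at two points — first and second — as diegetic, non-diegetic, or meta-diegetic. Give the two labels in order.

diegetic, non-diegetic

First: a record player is a real in-scene source and Greta reacts to it → diegetic.
Second: there is no longer any in-world source and no one can hear it — it has become underscore → non-diegetic.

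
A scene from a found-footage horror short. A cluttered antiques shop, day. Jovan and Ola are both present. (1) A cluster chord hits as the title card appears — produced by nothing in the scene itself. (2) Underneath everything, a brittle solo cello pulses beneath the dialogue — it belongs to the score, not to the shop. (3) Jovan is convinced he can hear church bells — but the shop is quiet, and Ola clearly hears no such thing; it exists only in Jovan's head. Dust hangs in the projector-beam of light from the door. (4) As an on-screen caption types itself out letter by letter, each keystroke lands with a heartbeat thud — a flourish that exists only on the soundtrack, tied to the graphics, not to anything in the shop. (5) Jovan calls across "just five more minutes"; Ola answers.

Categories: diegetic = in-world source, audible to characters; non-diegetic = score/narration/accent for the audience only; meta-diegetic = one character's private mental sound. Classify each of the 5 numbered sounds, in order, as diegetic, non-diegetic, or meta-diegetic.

(1) nothing in the scene produces it; it's an accent added for the audience → non-diegetic.
Sound (2): score with no on-screen or off-screen source; it exists for the audience alone, so non-diegetic.
(3) subjective to Jovan: the shop is silent and Ola hears nothing → meta-diegetic.
(4) it accompanies on-screen graphics, not anything inside the story world → non-diegetic.
Sound (5): spoken by a character present in the story world, so diegetic.

non-diegetic, non-diegetic, meta-diegetic, non-diegetic, diegetic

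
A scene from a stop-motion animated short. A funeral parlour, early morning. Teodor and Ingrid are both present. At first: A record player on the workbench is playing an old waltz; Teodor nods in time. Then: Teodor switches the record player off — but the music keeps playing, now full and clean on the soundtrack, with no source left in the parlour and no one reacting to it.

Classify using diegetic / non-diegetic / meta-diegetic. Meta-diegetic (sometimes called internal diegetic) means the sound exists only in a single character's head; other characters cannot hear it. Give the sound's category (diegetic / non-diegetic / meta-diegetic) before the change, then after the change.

Before the change: a record player is a real in-scene source and Teodor reacts to it → diegetic.
After the change: there is no longer any in-world source and no one can hear it — it has become underscore → non-diegetic.

diegetic, non-diegetic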